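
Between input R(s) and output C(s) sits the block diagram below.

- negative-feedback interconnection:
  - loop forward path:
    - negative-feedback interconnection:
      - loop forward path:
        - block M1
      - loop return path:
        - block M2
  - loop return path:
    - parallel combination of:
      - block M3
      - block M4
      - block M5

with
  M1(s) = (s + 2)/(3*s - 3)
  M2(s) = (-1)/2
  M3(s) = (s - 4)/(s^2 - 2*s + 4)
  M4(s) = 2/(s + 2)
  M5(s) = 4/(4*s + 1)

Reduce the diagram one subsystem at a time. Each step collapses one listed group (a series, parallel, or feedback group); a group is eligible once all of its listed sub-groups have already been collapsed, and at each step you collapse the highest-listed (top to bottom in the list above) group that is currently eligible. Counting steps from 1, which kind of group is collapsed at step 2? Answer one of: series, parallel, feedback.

Step 1. collapse the loop (M1 forward, M2 return)
Step 2. parallel reduction of M3, M4, M5
Step 3. collapse the loop ([M1/(1+M1*M2)] forward, (M3+M4+M5) return)
So the answer for step 2 is parallel.

Hence the answer: parallel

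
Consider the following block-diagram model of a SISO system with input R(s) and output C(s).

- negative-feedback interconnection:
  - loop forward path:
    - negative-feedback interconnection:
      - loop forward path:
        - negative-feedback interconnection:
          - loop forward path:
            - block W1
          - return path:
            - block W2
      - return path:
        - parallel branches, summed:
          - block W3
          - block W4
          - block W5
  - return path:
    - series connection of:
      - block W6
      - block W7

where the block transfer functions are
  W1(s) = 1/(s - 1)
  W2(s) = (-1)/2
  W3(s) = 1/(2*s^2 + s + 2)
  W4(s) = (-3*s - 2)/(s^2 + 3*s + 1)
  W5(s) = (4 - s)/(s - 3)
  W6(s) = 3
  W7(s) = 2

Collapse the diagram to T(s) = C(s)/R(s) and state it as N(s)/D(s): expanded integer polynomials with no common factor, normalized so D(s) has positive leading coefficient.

Step 1. reduce the feedback loop with forward W1 and return W2 gives 2/(2*s - 3)
Step 2. parallel reduction of W3, W4, W5 gives (-2*s^5 - 5*s^4 + 33*s^3 + 34*s^2 + 38*s + 17)/(2*s^5 + s^4 - 14*s^3 - 14*s^2 - 19*s - 6)
Step 3. reduce the feedback loop with forward [W1/(1+W1*W2)] and return (W3+W4+W5) gives (4*s^5 + 2*s^4 - 28*s^3 - 28*s^2 - 38*s - 12)/(4*s^6 - 8*s^5 - 41*s^4 + 80*s^3 + 72*s^2 + 121*s + 52)
Step 4. series reduction of W6, W7 gives 6
Step 5. feedback reduction of [[W1/(1+W1*W2)]/(1+[W1/(1+W1*W2)]*(W3+W4+W5))], (W6*W7), which is the overall transfer function T(s) = C(s)/R(s) in lowest terms

Final answer: (4*s^5 + 2*s^4 - 28*s^3 - 28*s^2 - 38*s - 12)/(4*s^6 + 16*s^5 - 29*s^4 - 88*s^3 - 96*s^2 - 107*s - 20)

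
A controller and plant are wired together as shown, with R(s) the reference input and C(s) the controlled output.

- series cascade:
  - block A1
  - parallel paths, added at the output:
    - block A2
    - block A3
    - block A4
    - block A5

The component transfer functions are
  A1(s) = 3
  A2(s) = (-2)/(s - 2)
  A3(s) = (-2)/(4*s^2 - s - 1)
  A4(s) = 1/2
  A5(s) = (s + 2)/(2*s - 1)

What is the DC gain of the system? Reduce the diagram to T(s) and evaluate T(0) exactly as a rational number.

1. sum the parallel branches A2, A3, A4, A5, giving (16*s^4 - 56*s^3 - 7*s^2 + 35*s - 6)/(16*s^4 - 44*s^3 + 22*s^2 + 6*s - 4)
2. combine A1, (A2+A3+A4+A5) in series, giving (48*s^4 - 168*s^3 - 21*s^2 + 105*s - 18)/(16*s^4 - 44*s^3 + 22*s^2 + 6*s - 4)
The step-2 result is T(s). Setting s = 0: T(0) = -18/(-4) = 9/2.

Answer: 9/2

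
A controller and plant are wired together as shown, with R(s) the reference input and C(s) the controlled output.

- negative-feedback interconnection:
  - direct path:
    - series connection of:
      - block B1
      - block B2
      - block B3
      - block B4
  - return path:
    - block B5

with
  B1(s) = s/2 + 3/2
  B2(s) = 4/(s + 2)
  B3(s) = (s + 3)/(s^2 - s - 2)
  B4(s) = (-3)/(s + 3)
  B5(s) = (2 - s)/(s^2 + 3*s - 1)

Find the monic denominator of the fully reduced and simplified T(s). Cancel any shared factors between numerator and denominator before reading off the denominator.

(1) cascade B1, B2, B3, B4 gives (-6*s - 18)/(s^3 + s^2 - 4*s - 4)
(2) feedback reduction of (B1*B2*B3*B4), B5 gives (-6*s^3 - 36*s^2 - 48*s + 18)/(s^5 + 4*s^4 - 2*s^3 - 11*s^2 - 2*s - 32)
T(s) is the step-2 result (common factors already cancelled). Leading coefficient of the denominator: 1, so no rescaling is needed.

Answer: s^5 + 4*s^4 - 2*s^3 - 11*s^2 - 2*s - 32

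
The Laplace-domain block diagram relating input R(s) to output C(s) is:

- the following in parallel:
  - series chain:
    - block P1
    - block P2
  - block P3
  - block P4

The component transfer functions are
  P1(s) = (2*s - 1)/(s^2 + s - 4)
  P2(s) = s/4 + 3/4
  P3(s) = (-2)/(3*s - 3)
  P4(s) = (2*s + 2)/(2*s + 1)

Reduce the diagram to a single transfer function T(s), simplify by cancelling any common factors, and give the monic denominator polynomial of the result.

[1] multiply P1, P2 (series) gives (2*s^2 + 5*s - 3)/(4*s^2 + 4*s - 16)
[2] add (P1*P2), P3, P4 (parallel) gives (36*s^4 + 32*s^3 - 183*s^2 + 26*s + 137)/(24*s^4 + 12*s^3 - 120*s^2 + 36*s + 48)
The result of step 2 is T(s) in lowest terms. Its denominator has leading coefficient 24; dividing the denominator through by 24 makes it monic.

Therefore the answer is s^4 + s^3/2 - 5*s^2 + 3*s/2 + 2.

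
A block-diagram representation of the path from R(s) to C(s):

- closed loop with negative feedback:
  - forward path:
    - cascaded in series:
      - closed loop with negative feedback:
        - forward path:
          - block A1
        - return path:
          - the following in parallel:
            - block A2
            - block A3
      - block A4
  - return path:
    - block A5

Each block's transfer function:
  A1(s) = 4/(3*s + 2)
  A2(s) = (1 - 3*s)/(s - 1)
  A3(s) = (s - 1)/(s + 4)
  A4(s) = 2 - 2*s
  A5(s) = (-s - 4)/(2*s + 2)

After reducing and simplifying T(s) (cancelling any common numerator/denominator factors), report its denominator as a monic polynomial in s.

1. reduce the parallel group A2, A3; result (-2*s^2 - 13*s + 5)/(s^2 + 3*s - 4)
2. feedback reduction of A1, (A2+A3); result (4*s^2 + 12*s - 16)/(3*s^3 + 3*s^2 - 58*s + 12)
3. cascade [A1/(1+A1*(A2+A3))], A4; result (-8*s^3 - 16*s^2 + 56*s - 32)/(3*s^3 + 3*s^2 - 58*s + 12)
4. feedback reduction of ([A1/(1+A1*(A2+A3))]*A4), A5; result (-8*s^4 - 24*s^3 + 40*s^2 + 24*s - 32)/(7*s^4 + 30*s^3 - 51*s^2 - 142*s + 76)
Step 4 gives the fully reduced T(s), with no common factor left to cancel. The denominator's leading coefficient is 7, so divide each of its coefficients by 7 to get the monic form.

Final answer: s^4 + 30*s^3/7 - 51*s^2/7 - 142*s/7 + 76/7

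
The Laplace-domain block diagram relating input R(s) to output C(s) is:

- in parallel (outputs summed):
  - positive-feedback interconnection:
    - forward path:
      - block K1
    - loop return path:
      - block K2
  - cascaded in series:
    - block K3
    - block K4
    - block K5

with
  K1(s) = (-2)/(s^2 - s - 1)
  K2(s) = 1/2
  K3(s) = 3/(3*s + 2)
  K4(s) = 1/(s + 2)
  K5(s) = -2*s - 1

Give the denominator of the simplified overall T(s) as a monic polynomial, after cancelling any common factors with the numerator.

The answer is s^4 + 5*s^3/3 - 4*s^2/3 - 4*s/3.

Reasoning:
Step 1: collapse the loop (K1 forward, K2 return) gives (-2)/(s^2 - s)
Step 2: reduce the series chain K3, K4, K5 gives (-6*s - 3)/(3*s^2 + 8*s + 4)
Step 3: sum the parallel branches [K1/(1-K1*K2)], (K3*K4*K5) gives (-6*s^3 - 3*s^2 - 13*s - 8)/(3*s^4 + 5*s^3 - 4*s^2 - 4*s)
Step 3 gives the fully reduced T(s), with no common factor left to cancel. The denominator's leading coefficient is 3, so divide each of its coefficients by 3 to get the monic form.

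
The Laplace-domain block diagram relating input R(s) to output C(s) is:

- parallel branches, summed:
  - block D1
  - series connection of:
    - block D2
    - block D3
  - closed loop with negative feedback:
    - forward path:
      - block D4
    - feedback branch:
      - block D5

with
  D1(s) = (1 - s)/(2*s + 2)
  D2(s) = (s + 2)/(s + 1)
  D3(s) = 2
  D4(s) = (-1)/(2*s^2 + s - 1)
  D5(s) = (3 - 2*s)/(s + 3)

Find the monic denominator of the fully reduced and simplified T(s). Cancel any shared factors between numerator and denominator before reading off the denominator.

Answer: s^4 + 9*s^3/2 + 11*s^2/2 - s - 3

Working:
Step 1. series reduction of D2, D3; result (2*s + 4)/(s + 1)
Step 2. collapse the loop (D4 forward, D5 return); result (-s - 3)/(2*s^3 + 7*s^2 + 4*s - 6)
Step 3. reduce the parallel group D1, (D2*D3), [D4/(1+D4*D5)]; result (6*s^4 + 39*s^3 + 73*s^2 + 10*s - 60)/(4*s^4 + 18*s^3 + 22*s^2 - 4*s - 12)
The result of step 3 is T(s) in lowest terms. Its denominator has leading coefficient 4; dividing the denominator through by 4 makes it monic.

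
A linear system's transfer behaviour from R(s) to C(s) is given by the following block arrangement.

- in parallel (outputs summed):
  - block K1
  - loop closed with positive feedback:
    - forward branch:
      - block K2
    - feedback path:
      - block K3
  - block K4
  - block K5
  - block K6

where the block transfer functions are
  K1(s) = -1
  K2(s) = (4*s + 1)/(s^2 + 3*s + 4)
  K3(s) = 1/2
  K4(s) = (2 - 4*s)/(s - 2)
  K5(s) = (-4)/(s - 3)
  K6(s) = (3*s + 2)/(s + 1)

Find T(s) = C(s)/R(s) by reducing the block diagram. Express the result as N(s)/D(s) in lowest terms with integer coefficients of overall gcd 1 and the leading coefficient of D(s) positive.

First reduce the diagram to T(s).

Step 1 - collapse the loop (K2 forward, K3 return) -> (8*s + 2)/(2*s^2 + 2*s + 7)
Step 2 - reduce the parallel group K1, [K2/(1-K2*K3)], K4, K5, K6 - this is the overall T(s), already in the required normalized form

Answer: (-4*s^5 - 2*s^4 - 12*s^3 + 33*s^2 + 199*s + 68)/(2*s^5 - 6*s^4 + s^3 - 14*s^2 + 19*s + 42)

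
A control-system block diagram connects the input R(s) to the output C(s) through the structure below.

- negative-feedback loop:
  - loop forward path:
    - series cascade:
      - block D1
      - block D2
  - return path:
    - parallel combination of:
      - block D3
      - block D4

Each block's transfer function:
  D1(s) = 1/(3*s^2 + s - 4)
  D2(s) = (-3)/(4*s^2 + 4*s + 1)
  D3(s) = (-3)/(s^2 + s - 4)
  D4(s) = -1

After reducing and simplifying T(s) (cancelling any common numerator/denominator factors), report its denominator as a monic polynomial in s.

Answer: s^6 + 7*s^5/3 - 41*s^4/12 - 22*s^3/3 + 5*s^2/3 + 59*s/12 + 13/12

Working:
Step 1. series reduction of D1, D2, giving (-3)/(12*s^4 + 16*s^3 - 9*s^2 - 15*s - 4)
Step 2. add D3, D4 (parallel), giving (-s^2 - s + 1)/(s^2 + s - 4)
Step 3. feedback reduction of (D1*D2), (D3+D4), giving (-3*s^2 - 3*s + 12)/(12*s^6 + 28*s^5 - 41*s^4 - 88*s^3 + 20*s^2 + 59*s + 13)
T(s) is the step-3 result (common factors already cancelled). Leading coefficient of the denominator: 12. Divide through by 12 for the monic polynomial.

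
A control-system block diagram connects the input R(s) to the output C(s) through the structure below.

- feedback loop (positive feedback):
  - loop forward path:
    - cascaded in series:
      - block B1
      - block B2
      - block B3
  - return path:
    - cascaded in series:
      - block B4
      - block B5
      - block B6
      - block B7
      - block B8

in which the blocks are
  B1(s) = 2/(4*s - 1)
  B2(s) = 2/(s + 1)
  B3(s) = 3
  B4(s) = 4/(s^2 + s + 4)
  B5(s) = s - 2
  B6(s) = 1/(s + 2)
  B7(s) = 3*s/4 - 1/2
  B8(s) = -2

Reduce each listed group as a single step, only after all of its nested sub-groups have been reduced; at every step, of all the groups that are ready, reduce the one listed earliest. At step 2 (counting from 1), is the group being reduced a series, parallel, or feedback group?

(1) cascade B1, B2, B3
(2) series reduction of B4, B5, B6, B7, B8
(3) reduce the feedback loop with forward (B1*B2*B3) and return (B4*B5*B6*B7*B8)
At step 2 the group reduced is series.

Hence the answer: series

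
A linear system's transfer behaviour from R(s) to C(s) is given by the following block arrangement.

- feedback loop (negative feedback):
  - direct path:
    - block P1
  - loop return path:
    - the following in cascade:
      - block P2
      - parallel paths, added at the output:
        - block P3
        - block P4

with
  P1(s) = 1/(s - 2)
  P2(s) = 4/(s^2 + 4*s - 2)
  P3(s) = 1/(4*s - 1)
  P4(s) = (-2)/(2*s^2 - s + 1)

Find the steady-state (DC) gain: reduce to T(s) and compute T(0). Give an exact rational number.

First reduce the diagram to T(s).

Step 1. combine P3, P4 in parallel gives (2*s^2 - 9*s + 3)/(8*s^3 - 6*s^2 + 5*s - 1)
Step 2. cascade P2, (P3+P4) gives (8*s^2 - 36*s + 12)/(8*s^5 + 26*s^4 - 35*s^3 + 31*s^2 - 14*s + 2)
Step 3. reduce the feedback loop with forward P1 and return (P2*(P3+P4)) gives (8*s^5 + 26*s^4 - 35*s^3 + 31*s^2 - 14*s + 2)/(8*s^6 + 10*s^5 - 87*s^4 + 101*s^3 - 68*s^2 - 6*s + 8)
Evaluating the step-3 result (the overall T(s)) at s = 0 gives T(0) = 2/8 = 1/4.

Answer: 1/4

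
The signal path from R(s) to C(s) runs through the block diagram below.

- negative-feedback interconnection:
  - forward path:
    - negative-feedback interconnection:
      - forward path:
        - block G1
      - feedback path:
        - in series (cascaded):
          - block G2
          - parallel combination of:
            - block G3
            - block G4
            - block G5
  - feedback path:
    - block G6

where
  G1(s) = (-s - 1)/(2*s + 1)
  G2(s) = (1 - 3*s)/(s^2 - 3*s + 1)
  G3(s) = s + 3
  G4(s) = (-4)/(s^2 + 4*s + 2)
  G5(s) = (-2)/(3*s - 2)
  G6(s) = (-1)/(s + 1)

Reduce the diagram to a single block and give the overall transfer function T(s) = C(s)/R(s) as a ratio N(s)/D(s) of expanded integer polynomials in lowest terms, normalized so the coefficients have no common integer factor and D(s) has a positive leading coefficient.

Reducing step by step:

(1) parallel reduction of G3, G4, G5, giving (3*s^4 + 19*s^3 + 26*s^2 - 30*s - 8)/(3*s^3 + 10*s^2 - 2*s - 4)
(2) reduce the series chain G2, (G3+G4+G5), giving (-9*s^5 - 54*s^4 - 59*s^3 + 116*s^2 - 6*s - 8)/(3*s^5 + s^4 - 29*s^3 + 12*s^2 + 10*s - 4)
(3) reduce the feedback loop with forward G1 and return (G2*(G3+G4+G5)), giving (-3*s^6 - 4*s^5 + 28*s^4 + 17*s^3 - 22*s^2 - 6*s + 4)/(15*s^6 + 68*s^5 + 56*s^4 - 62*s^3 - 78*s^2 + 16*s + 4)
(4) feedback reduction of [G1/(1+G1*(G2*(G3+G4+G5)))], G6, giving the overall T(s)

Answer: (-3*s^5 - s^4 + 29*s^3 - 12*s^2 - 10*s + 4)/(15*s^5 + 56*s^4 + s^3 - 92*s^2 + 26*s)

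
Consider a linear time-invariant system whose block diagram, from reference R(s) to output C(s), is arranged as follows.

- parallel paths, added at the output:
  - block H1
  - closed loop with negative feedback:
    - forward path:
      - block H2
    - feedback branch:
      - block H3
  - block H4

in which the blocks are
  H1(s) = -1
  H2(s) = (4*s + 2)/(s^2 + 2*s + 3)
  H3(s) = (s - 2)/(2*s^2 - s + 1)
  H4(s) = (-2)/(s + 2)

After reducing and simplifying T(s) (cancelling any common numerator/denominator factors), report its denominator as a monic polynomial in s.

The answer is s^5 + 7*s^4/2 + 15*s^3/2 + 11*s^2/2 - 15*s/2 - 1.

Reasoning:
Step 1. apply the feedback formula to H2, H3; result (8*s^3 + 2*s + 2)/(2*s^4 + 3*s^3 + 9*s^2 - 7*s - 1)
Step 2. add H1, [H2/(1+H2*H3)], H4 (parallel); result (-2*s^5 - 3*s^4 - 5*s^3 - 27*s^2 + 35*s + 8)/(2*s^5 + 7*s^4 + 15*s^3 + 11*s^2 - 15*s - 2)
T(s) is the step-2 result (common factors already cancelled). Leading coefficient of the denominator: 2. Divide through by 2 for the monic polynomial.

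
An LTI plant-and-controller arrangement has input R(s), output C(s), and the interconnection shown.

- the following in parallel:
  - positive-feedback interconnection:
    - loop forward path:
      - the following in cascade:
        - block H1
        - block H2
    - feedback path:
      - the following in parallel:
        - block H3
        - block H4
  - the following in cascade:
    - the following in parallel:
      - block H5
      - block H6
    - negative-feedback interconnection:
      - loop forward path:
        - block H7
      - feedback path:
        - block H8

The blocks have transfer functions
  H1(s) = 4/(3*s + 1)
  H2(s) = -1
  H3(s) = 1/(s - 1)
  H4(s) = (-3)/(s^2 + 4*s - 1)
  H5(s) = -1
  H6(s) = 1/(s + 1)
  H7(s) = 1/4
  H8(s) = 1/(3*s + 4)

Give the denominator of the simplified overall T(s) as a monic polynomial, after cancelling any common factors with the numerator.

1. multiply H1, H2 (series): (-4)/(3*s + 1)
2. sum the parallel branches H3, H4: (s^2 + s + 2)/(s^3 + 3*s^2 - 5*s + 1)
3. feedback reduction of (H1*H2), (H3+H4): (-4*s^3 - 12*s^2 + 20*s - 4)/(3*s^4 + 10*s^3 - 8*s^2 + 2*s + 9)
4. combine H5, H6 in parallel: (-s)/(s + 1)
5. apply the feedback formula to H7, H8: (3*s + 4)/(12*s + 17)
6. cascade (H5+H6), [H7/(1+H7*H8)]: (-3*s^2 - 4*s)/(12*s^2 + 29*s + 17)
7. add [(H1*H2)/(1-(H1*H2)*(H3+H4))], ((H5+H6)*[H7/(1+H7*H8)]) (parallel): (-9*s^6 - 90*s^5 - 276*s^4 - 150*s^3 + 293*s^2 + 188*s - 68)/(36*s^6 + 207*s^5 + 245*s^4 - 38*s^3 + 30*s^2 + 295*s + 153)
T(s) is the step-7 result (common factors already cancelled). Leading coefficient of the denominator: 36. Divide through by 36 for the monic polynomial.

Answer: s^6 + 23*s^5/4 + 245*s^4/36 - 19*s^3/18 + 5*s^2/6 + 295*s/36 + 17/4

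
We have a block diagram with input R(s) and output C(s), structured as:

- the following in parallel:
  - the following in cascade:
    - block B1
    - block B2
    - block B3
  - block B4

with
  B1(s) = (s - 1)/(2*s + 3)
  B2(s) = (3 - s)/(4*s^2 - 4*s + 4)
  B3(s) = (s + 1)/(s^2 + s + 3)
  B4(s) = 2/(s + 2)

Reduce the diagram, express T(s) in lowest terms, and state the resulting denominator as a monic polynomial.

First reduce the diagram to T(s).

Step 1. multiply B1, B2, B3 (series) = (-s^3 + 3*s^2 + s - 3)/(8*s^5 + 12*s^4 + 24*s^3 + 20*s^2 + 36)
Step 2. reduce the parallel group (B1*B2*B3), B4 = (16*s^5 + 23*s^4 + 49*s^3 + 47*s^2 - s + 66)/(8*s^6 + 28*s^5 + 48*s^4 + 68*s^3 + 40*s^2 + 36*s + 72)
Step 2 gives the fully reduced T(s), with no common factor left to cancel. The denominator's leading coefficient is 8, so divide each of its coefficients by 8 to get the monic form.

Answer: s^6 + 7*s^5/2 + 6*s^4 + 17*s^3/2 + 5*s^2 + 9*s/2 + 9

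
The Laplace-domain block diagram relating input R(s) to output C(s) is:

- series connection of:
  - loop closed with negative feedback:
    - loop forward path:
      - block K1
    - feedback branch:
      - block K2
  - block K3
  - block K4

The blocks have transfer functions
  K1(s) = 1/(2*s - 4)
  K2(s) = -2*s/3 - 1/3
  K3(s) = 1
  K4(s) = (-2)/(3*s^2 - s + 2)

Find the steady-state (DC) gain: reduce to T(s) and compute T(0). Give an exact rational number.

Reducing step by step:

1. collapse the loop (K1 forward, K2 return), giving 3/(4*s - 13)
2. series reduction of [K1/(1+K1*K2)], K3, K4, giving (-6)/(12*s^3 - 43*s^2 + 21*s - 26)
DC gain: substitute s = 0 into T(s) from step 2: T(0) = -6/(-26) = 3/13.

Answer: 3/13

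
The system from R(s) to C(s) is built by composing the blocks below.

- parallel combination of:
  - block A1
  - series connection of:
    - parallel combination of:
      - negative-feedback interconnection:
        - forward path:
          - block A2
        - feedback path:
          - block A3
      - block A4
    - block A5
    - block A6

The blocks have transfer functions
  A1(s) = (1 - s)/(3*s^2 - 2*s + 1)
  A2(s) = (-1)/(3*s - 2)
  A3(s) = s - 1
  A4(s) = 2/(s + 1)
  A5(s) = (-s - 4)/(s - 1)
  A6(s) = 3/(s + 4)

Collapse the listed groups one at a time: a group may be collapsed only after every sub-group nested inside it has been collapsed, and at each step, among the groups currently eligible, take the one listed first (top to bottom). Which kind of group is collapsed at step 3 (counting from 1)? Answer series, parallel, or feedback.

Reducing step by step:

Step 1 - collapse the loop (A2 forward, A3 return)
Step 2 - reduce the parallel group [A2/(1+A2*A3)], A4
Step 3 - cascade ([A2/(1+A2*A3)]+A4), A5, A6
Step 4 - sum the parallel branches A1, (([A2/(1+A2*A3)]+A4)*A5*A6)
The group at step 3 is a series group.

Answer: series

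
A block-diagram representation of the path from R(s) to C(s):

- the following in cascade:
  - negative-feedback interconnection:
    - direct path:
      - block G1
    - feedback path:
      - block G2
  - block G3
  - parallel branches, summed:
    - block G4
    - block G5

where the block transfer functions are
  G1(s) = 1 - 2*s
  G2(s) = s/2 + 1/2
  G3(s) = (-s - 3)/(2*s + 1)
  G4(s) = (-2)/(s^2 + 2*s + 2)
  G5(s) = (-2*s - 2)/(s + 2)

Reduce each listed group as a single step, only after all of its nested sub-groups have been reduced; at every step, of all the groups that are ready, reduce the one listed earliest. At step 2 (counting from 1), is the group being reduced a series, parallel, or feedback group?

(1) collapse the loop (G1 forward, G2 return)
(2) parallel reduction of G4, G5
(3) multiply [G1/(1+G1*G2)], G3, (G4+G5) (series)
The group at step 2 is a parallel group.

Answer: parallel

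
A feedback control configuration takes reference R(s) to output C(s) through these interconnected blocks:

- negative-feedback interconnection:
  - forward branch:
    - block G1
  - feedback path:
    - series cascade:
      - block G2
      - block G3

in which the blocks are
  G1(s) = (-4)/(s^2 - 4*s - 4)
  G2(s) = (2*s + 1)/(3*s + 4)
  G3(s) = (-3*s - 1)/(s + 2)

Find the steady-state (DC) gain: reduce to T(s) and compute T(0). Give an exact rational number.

Step 1. combine G2, G3 in series = (-6*s^2 - 5*s - 1)/(3*s^2 + 10*s + 8)
Step 2. feedback reduction of G1, (G2*G3) = (-12*s^2 - 40*s - 32)/(3*s^4 - 2*s^3 - 20*s^2 - 52*s - 28)
The step-2 result is T(s). Setting s = 0: T(0) = -32/(-28) = 8/7.

Answer: 8/7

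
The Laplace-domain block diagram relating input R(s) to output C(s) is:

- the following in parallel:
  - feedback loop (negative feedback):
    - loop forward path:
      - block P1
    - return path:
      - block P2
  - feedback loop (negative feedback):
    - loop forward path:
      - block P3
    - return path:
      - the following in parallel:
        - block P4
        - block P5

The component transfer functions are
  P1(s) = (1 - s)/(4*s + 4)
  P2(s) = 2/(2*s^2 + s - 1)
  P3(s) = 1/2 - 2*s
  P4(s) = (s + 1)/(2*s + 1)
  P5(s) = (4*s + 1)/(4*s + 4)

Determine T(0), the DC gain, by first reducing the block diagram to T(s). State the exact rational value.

Answer: 21/26

Working:
Step 1: collapse the loop (P1 forward, P2 return) = (-2*s^3 + s^2 + 2*s - 1)/(8*s^3 + 12*s^2 - 2*s - 2)
Step 2: combine P4, P5 in parallel = (12*s^2 + 14*s + 5)/(8*s^2 + 12*s + 4)
Step 3: reduce the feedback loop with forward P3 and return (P4+P5) = (32*s^3 + 40*s^2 + 4*s - 4)/(48*s^3 + 28*s^2 - 18*s - 13)
Step 4: sum the parallel branches [P1/(1+P1*P2)], [P3/(1+P3*(P4+P5))] = (160*s^6 + 696*s^5 + 608*s^4 - 112*s^3 - 213*s^2 - 8*s + 21)/(384*s^6 + 800*s^5 + 96*s^4 - 472*s^3 - 176*s^2 + 62*s + 26)
Step 4 gives the overall T(s). Then T(0) = 21/26.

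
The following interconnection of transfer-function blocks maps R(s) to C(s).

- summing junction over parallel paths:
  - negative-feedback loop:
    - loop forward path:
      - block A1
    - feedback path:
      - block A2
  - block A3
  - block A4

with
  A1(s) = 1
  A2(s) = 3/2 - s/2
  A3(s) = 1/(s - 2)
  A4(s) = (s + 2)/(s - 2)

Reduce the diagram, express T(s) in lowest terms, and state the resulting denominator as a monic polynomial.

Step 1. collapse the loop (A1 forward, A2 return) gives (-2)/(s - 5)
Step 2. sum the parallel branches [A1/(1+A1*A2)], A3, A4 gives (s^2 - 4*s - 11)/(s^2 - 7*s + 10)
No further cancellation is possible in the step-2 result, so that is T(s). Its denominator is already monic.

Final answer: s^2 - 7*s + 10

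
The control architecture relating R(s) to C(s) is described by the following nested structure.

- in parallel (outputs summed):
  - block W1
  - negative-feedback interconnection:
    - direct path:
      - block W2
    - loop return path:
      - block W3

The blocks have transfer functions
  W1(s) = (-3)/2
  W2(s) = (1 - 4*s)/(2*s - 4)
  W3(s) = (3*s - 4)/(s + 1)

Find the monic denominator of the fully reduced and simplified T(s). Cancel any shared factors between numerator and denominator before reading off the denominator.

Answer: s^2 - 17*s/10 + 4/5

Working:
[1] feedback reduction of W2, W3, giving (4*s^2 + 3*s - 1)/(10*s^2 - 17*s + 8)
[2] sum the parallel branches W1, [W2/(1+W2*W3)], giving (-22*s^2 + 57*s - 26)/(20*s^2 - 34*s + 16)
T(s) is the step-2 result (common factors already cancelled). Leading coefficient of the denominator: 20. Divide through by 20 for the monic polynomial.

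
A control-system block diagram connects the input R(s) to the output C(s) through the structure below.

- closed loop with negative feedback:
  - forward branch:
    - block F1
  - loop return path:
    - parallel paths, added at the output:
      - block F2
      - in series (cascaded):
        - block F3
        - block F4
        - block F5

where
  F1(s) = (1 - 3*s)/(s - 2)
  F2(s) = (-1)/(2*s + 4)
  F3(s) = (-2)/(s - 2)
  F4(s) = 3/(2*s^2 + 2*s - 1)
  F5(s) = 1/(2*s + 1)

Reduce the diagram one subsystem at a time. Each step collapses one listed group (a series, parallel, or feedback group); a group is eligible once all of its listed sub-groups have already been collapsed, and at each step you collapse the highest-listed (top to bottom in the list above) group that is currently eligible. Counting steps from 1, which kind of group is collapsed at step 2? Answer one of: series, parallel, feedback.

Step 1. series reduction of F3, F4, F5
Step 2. sum the parallel branches F2, (F3*F4*F5)
Step 3. close the feedback loop around F1, (F2+(F3*F4*F5))
At step 2 the group reduced is parallel.

Hence the answer: parallel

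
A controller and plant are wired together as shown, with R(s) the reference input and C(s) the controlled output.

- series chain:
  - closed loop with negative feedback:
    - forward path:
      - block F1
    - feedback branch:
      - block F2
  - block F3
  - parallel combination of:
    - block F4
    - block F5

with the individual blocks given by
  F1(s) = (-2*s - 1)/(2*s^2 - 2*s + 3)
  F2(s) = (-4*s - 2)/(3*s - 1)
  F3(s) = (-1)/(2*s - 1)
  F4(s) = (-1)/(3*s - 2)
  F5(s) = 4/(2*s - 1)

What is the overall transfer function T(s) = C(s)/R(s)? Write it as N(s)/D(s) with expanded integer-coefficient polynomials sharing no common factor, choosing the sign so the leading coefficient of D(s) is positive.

Step 1. apply the feedback formula to F1, F2 gives (-6*s^2 - s + 1)/(6*s^3 + 19*s - 1)
Step 2. combine F4, F5 in parallel gives (10*s - 7)/(6*s^2 - 7*s + 2)
Step 3. multiply [F1/(1+F1*F2)], F3, (F4+F5) (series) - this is the overall T(s), already in the required normalized form

Hence the answer: (60*s^3 - 32*s^2 - 17*s + 7)/(72*s^6 - 120*s^5 + 294*s^4 - 404*s^3 + 229*s^2 - 49*s + 2)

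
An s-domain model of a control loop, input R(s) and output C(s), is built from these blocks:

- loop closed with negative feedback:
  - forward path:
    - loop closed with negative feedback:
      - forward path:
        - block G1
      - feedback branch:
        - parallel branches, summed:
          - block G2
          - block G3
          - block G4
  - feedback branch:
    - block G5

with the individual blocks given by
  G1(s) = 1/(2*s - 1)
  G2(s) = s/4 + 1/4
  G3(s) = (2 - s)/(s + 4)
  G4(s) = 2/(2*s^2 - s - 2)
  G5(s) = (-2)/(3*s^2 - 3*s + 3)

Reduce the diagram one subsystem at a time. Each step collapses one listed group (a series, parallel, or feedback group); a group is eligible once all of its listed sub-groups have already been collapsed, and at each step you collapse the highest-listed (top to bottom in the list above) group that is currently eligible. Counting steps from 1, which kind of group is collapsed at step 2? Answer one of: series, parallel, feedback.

[1] reduce the parallel group G2, G3, G4
[2] feedback reduction of G1, (G2+G3+G4)
[3] feedback reduction of [G1/(1+G1*(G2+G3+G4))], G5
At step 2 the group reduced is feedback.

Hence the answer: feedback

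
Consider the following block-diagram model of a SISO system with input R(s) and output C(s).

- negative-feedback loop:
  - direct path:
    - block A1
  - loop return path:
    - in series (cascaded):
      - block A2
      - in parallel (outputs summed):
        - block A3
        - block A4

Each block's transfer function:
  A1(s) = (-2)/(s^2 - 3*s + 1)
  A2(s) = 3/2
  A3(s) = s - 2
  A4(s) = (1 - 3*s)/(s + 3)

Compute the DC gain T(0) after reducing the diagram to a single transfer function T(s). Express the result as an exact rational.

First reduce the diagram to T(s).

(1) add A3, A4 (parallel); result (s^2 - 2*s - 5)/(s + 3)
(2) combine A2, (A3+A4) in series; result (3*s^2 - 6*s - 15)/(2*s + 6)
(3) apply the feedback formula to A1, (A2*(A3+A4)); result (-2*s - 6)/(s^3 - 3*s^2 - 2*s + 18)
The step-3 result is T(s). Setting s = 0: T(0) = -6/18 = -1/3.

Answer: -1/3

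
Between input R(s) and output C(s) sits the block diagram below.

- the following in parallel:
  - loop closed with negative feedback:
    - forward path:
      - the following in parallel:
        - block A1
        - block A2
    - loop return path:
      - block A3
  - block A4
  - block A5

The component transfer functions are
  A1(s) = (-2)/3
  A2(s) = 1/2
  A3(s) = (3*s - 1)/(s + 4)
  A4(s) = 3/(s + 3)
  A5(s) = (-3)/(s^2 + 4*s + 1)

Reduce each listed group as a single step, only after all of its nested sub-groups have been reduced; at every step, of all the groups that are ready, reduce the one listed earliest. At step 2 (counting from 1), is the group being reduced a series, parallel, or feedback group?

[1] combine A1, A2 in parallel
[2] collapse the loop ((A1+A2) forward, A3 return)
[3] reduce the parallel group [(A1+A2)/(1+(A1+A2)*A3)], A4, A5
Step 2 collapses a feedback group.

Hence the answer: feedback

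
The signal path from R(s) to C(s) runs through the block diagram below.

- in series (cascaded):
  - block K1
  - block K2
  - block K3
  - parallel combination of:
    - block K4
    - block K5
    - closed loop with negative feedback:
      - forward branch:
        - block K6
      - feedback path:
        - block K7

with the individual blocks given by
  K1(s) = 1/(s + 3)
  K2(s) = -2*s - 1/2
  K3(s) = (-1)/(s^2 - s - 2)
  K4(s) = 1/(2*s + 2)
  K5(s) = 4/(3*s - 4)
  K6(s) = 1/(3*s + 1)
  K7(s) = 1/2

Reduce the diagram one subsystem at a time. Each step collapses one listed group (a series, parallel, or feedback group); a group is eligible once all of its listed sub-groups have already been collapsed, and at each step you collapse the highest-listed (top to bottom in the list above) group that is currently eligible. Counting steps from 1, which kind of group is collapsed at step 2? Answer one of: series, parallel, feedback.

The answer is parallel.

Reasoning:
Step 1. reduce the feedback loop with forward K6 and return K7
Step 2. reduce the parallel group K4, K5, [K6/(1+K6*K7)]
Step 3. series reduction of K1, K2, K3, (K4+K5+[K6/(1+K6*K7)])
At step 2 the group reduced is parallel.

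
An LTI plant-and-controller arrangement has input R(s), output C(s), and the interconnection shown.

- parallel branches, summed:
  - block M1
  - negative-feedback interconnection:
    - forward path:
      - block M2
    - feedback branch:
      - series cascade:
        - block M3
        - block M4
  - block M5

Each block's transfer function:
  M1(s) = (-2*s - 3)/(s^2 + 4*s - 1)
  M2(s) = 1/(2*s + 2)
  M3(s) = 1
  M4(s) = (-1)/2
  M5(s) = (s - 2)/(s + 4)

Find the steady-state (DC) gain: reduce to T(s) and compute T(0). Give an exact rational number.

Answer: 19/6

Working:
(1) cascade M3, M4 -> (-1)/2
(2) feedback reduction of M2, (M3*M4) -> 2/(4*s + 3)
(3) parallel reduction of M1, [M2/(1+M2*(M3*M4))], M5 -> (4*s^4 + 5*s^3 - 64*s^2 - 70*s - 38)/(4*s^4 + 35*s^3 + 84*s^2 + 29*s - 12)
Evaluating the step-3 result (the overall T(s)) at s = 0 gives T(0) = -38/(-12) = 19/6.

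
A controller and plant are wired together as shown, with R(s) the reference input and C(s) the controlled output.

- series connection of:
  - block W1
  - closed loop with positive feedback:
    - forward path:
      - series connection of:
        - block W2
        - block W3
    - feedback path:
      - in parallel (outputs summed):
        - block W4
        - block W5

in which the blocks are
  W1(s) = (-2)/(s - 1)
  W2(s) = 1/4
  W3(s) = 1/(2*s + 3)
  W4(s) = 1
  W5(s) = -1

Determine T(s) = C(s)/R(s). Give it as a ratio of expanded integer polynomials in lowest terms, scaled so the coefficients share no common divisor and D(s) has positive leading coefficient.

(1) combine W2, W3 in series, giving 1/(8*s + 12)
(2) add W4, W5 (parallel), giving 0
(3) apply the feedback formula to (W2*W3), (W4+W5), giving 1/(8*s + 12)
(4) combine W1, [(W2*W3)/(1-(W2*W3)*(W4+W5))] in series, giving the overall T(s)

Final answer: (-1)/(4*s^2 + 2*s - 6)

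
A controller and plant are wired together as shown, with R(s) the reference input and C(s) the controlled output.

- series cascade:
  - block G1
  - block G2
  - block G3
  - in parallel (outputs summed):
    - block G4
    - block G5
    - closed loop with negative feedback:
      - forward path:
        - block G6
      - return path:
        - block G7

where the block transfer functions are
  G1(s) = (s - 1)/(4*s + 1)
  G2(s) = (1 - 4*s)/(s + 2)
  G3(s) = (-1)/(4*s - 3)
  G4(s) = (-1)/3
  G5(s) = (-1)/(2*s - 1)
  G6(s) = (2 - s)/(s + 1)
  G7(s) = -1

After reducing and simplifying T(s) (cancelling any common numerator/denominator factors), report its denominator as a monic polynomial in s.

Reducing step by step:

Step 1. close the feedback loop around G6, G7 gives (2 - s)/(2*s - 1)
Step 2. reduce the parallel group G4, G5, [G6/(1+G6*G7)] gives (4 - 5*s)/(6*s - 3)
Step 3. reduce the series chain G1, G2, G3, (G4+G5+[G6/(1+G6*G7)]) gives (-20*s^3 + 41*s^2 - 25*s + 4)/(96*s^4 + 96*s^3 - 186*s^2 + 21*s + 18)
The result of step 3 is T(s) in lowest terms. Its denominator has leading coefficient 96; dividing the denominator through by 96 makes it monic.

Answer: s^4 + s^3 - 31*s^2/16 + 7*s/32 + 3/16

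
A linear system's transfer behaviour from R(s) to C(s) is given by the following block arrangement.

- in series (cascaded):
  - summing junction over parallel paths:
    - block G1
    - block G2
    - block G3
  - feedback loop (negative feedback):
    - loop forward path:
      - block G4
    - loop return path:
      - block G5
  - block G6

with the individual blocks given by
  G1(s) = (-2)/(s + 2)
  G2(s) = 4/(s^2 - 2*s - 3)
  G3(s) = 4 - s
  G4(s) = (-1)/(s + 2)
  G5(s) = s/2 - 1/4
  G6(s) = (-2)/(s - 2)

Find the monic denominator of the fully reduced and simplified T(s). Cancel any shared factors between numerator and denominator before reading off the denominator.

Step 1: add G1, G2, G3 (parallel) = (-s^4 + 4*s^3 + 5*s^2 - 14*s - 10)/(s^3 - 7*s - 6)
Step 2: reduce the feedback loop with forward G4 and return G5 = (-4)/(2*s + 9)
Step 3: combine (G1+G2+G3), [G4/(1+G4*G5)], G6 in series = (-8*s^4 + 32*s^3 + 40*s^2 - 112*s - 80)/(2*s^5 + 5*s^4 - 32*s^3 - 47*s^2 + 96*s + 108)
No further cancellation is possible in the step-3 result, so that is T(s). Its denominator becomes monic after dividing by the leading coefficient 2.

Final answer: s^5 + 5*s^4/2 - 16*s^3 - 47*s^2/2 + 48*s + 54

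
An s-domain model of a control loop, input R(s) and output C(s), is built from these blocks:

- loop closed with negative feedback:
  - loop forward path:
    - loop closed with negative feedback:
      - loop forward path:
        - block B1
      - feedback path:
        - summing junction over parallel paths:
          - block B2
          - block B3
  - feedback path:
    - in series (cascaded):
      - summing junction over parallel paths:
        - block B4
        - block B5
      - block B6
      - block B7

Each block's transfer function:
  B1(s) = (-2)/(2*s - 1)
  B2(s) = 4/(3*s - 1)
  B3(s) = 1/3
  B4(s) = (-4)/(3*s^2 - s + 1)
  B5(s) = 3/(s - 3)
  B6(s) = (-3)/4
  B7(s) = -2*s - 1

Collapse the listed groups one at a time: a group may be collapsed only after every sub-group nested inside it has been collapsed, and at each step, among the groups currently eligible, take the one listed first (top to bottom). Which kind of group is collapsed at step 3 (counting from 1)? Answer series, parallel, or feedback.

1. add B2, B3 (parallel)
2. close the feedback loop around B1, (B2+B3)
3. parallel reduction of B4, B5
4. series reduction of (B4+B5), B6, B7
5. feedback reduction of [B1/(1+B1*(B2+B3))], ((B4+B5)*B6*B7)
Step 3 collapses a parallel group.

Therefore the answer is parallel.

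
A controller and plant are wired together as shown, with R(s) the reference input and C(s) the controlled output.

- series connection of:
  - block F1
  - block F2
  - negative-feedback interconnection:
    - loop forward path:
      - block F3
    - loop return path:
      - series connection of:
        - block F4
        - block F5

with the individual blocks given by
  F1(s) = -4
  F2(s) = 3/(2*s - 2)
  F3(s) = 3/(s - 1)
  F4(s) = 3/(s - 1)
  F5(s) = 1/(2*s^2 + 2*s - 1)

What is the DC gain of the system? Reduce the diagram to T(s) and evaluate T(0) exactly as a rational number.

(1) cascade F4, F5 gives 3/(2*s^3 - 3*s + 1)
(2) reduce the feedback loop with forward F3 and return (F4*F5) gives (6*s^3 - 9*s + 3)/(2*s^4 - 2*s^3 - 3*s^2 + 4*s + 8)
(3) combine F1, F2, [F3/(1+F3*(F4*F5))] in series gives (-36*s^2 - 36*s + 18)/(2*s^4 - 2*s^3 - 3*s^2 + 4*s + 8)
The step-3 result is T(s). Setting s = 0: T(0) = 18/8 = 9/4.

Hence the answer: 9/4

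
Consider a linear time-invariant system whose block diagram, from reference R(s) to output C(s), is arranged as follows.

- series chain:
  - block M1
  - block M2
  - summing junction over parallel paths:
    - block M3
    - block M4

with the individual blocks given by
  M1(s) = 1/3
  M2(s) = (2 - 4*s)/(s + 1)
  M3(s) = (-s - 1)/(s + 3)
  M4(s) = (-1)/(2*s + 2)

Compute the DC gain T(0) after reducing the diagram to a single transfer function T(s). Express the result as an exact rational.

(1) reduce the parallel group M3, M4; result (-2*s^2 - 5*s - 5)/(2*s^2 + 8*s + 6)
(2) cascade M1, M2, (M3+M4); result (4*s^3 + 8*s^2 + 5*s - 5)/(3*s^3 + 15*s^2 + 21*s + 9)
The step-2 result is T(s). Setting s = 0: T(0) = -5/9.

Therefore the answer is -5/9.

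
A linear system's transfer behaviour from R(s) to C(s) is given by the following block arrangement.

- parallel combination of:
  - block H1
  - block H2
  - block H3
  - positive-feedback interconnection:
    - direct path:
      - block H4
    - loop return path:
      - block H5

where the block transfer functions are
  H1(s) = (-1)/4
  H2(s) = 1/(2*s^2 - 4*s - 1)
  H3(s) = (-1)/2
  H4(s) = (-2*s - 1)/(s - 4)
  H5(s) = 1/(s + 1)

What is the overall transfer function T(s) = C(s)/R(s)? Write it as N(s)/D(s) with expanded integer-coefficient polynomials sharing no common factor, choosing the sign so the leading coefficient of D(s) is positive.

Reducing step by step:

Step 1. reduce the feedback loop with forward H4 and return H5; result (-2*s^2 - 3*s - 1)/(s^2 - s - 3)
Step 2. add H1, H2, H3, [H4/(1-H4*H5)] (parallel), which is the overall transfer function T(s) = C(s)/R(s) in lowest terms

Answer: (-22*s^4 + 26*s^3 + 61*s^2 - 15*s - 17)/(8*s^4 - 24*s^3 - 12*s^2 + 52*s + 12)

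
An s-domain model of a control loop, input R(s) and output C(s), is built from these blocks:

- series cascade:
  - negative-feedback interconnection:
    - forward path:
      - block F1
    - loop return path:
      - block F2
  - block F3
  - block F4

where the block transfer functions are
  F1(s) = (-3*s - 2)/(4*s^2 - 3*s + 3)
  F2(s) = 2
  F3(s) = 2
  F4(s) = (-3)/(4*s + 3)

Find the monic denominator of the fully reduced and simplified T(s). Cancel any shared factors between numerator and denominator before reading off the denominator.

The answer is s^3 - 3*s^2/2 - 31*s/16 - 3/16.

Reasoning:
(1) reduce the feedback loop with forward F1 and return F2 gives (-3*s - 2)/(4*s^2 - 9*s - 1)
(2) multiply [F1/(1+F1*F2)], F3, F4 (series) gives (18*s + 12)/(16*s^3 - 24*s^2 - 31*s - 3)
No further cancellation is possible in the step-2 result, so that is T(s). Its denominator becomes monic after dividing by the leading coefficient 16.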